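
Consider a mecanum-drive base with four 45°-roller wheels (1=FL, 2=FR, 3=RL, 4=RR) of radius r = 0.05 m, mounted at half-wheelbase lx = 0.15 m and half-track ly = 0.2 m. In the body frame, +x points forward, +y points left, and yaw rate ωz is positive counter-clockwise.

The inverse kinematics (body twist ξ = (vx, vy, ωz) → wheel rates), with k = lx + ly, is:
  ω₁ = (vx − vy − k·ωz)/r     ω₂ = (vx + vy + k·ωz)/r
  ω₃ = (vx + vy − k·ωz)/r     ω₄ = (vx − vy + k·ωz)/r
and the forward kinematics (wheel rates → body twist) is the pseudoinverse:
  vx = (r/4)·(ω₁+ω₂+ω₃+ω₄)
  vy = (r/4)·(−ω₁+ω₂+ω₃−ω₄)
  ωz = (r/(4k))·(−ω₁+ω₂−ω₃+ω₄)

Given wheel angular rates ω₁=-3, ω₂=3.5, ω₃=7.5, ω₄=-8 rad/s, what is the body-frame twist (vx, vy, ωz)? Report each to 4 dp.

k = lx + ly = 0.15 + 0.2 = 0.3500
ω₁+ω₂+ω₃+ω₄ = 0.0000  →  vx = (0.05/4)·0.0000 = 0.0000
−ω₁+ω₂+ω₃−ω₄ = 22.0000  →  vy = (0.05/4)·22.0000 = 0.2750
−ω₁+ω₂−ω₃+ω₄ = -9.0000  →  ωz = (0.05/1.4000)·-9.0000 = -0.3214

(0.0000, 0.2750, -0.3214)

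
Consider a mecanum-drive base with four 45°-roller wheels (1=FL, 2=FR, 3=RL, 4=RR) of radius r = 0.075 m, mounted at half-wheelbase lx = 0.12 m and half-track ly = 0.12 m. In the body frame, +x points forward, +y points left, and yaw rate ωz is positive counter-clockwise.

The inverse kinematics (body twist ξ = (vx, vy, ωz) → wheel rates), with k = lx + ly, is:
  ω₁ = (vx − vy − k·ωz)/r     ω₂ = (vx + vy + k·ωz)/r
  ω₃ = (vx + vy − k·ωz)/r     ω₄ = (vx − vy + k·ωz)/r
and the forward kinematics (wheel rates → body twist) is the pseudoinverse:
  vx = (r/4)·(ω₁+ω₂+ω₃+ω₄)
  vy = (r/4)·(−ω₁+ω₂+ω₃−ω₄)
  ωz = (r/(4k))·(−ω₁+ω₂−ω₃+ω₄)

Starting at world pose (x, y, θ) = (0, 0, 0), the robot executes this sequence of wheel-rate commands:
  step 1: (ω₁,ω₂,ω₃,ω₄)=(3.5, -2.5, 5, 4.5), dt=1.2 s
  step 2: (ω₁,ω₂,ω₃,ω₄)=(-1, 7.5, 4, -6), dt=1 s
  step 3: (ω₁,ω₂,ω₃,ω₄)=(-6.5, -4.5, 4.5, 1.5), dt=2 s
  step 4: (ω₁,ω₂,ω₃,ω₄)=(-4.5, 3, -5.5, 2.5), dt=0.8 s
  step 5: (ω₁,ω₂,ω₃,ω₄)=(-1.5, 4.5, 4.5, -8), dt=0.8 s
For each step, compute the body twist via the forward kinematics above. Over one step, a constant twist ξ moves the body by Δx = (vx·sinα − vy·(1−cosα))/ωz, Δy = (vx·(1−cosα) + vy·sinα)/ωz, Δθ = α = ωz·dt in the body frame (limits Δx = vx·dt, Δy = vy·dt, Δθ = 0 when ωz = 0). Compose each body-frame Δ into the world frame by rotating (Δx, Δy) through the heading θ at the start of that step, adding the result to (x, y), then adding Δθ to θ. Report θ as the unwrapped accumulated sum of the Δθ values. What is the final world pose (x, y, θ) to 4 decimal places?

step 1: ξ=(vx,vy,ωz)=(0.1969, -0.1031, -0.5078), dt=1.2 → body Δ=(0.1853, -0.1860, -0.6094) → world pose (0.1853, -0.1860, -0.6094)
step 2: ξ=(vx,vy,ωz)=(0.0844, 0.3469, -0.1172), dt=1.0 → body Δ=(0.1045, 0.3411, -0.1172) → world pose (0.4663, 0.0339, -0.7266)
step 3: ξ=(vx,vy,ωz)=(-0.0938, 0.0938, -0.0781), dt=2.0 → body Δ=(-0.1721, 0.2014, -0.1562) → world pose (0.4714, 0.2988, -0.8828)
step 4: ξ=(vx,vy,ωz)=(-0.0844, -0.0094, 1.2109), dt=0.8 → body Δ=(-0.0541, -0.0366, 0.9688) → world pose (0.4088, 0.3173, 0.0859)
step 5: ξ=(vx,vy,ωz)=(-0.0094, 0.3469, -0.5078), dt=0.8 → body Δ=(0.0483, 0.2714, -0.4062) → world pose (0.4336, 0.5919, -0.3203)

(0.4336, 0.5919, -0.3203)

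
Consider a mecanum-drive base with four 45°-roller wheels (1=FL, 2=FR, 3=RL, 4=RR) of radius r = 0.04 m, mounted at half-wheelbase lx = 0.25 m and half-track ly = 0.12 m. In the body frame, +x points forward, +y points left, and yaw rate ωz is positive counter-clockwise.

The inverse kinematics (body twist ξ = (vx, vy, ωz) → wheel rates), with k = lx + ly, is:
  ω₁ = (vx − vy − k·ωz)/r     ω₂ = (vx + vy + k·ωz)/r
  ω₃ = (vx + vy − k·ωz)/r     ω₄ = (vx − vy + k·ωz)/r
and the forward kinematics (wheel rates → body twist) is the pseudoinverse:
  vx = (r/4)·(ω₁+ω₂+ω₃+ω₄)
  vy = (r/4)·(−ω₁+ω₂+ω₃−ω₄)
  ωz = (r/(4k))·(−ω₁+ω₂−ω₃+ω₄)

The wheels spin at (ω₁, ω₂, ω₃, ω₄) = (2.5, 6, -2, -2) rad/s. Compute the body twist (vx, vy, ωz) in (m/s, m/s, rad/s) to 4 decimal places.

k = lx + ly = 0.25 + 0.12 = 0.3700
ω₁+ω₂+ω₃+ω₄ = 4.5000  →  vx = (0.04/4)·4.5000 = 0.0450
−ω₁+ω₂+ω₃−ω₄ = 3.5000  →  vy = (0.04/4)·3.5000 = 0.0350
−ω₁+ω₂−ω₃+ω₄ = 3.5000  →  ωz = (0.04/1.4800)·3.5000 = 0.0946

(0.0450, 0.0350, 0.0946)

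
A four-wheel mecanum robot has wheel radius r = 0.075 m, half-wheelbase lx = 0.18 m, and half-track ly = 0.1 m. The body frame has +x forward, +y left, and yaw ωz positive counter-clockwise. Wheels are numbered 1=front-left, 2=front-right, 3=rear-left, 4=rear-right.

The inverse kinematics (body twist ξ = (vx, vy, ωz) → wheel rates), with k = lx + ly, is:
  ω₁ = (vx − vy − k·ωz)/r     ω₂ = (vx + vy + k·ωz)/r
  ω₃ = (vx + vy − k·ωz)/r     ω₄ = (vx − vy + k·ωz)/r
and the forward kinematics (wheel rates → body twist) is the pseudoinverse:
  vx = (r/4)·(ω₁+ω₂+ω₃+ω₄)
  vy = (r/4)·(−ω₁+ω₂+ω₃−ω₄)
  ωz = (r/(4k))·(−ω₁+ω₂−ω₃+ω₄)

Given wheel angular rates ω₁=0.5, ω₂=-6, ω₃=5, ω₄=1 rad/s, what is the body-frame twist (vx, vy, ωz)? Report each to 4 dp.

(0.0094, -0.0469, -0.7031)

k = lx + ly = 0.18 + 0.1 = 0.2800
ω₁+ω₂+ω₃+ω₄ = 0.5000  →  vx = (0.075/4)·0.5000 = 0.0094
−ω₁+ω₂+ω₃−ω₄ = -2.5000  →  vy = (0.075/4)·-2.5000 = -0.0469
−ω₁+ω₂−ω₃+ω₄ = -10.5000  →  ωz = (0.075/1.1200)·-10.5000 = -0.7031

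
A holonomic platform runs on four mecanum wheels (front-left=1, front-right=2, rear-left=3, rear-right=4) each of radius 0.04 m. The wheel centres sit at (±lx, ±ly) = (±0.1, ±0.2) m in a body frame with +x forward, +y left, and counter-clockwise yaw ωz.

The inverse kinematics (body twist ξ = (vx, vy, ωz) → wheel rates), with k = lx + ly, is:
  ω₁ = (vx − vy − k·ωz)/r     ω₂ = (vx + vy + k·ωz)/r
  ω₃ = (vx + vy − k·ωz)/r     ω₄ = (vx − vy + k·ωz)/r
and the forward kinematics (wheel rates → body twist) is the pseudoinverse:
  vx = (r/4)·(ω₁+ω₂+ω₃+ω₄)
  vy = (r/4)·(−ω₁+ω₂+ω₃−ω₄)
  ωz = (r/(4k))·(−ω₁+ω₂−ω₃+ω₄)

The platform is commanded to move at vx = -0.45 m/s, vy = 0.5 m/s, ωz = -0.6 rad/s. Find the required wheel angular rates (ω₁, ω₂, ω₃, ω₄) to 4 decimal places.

k = lx + ly = 0.1 + 0.2 = 0.3000;  k·ωz = 0.3000·-0.6 = -0.1800
ω₁ (FL) = (vx − vy − k·ωz)/r = -0.7700/0.04 = -19.2500
ω₂ (FR) = (vx + vy + k·ωz)/r = -0.1300/0.04 = -3.2500
ω₃ (RL) = (vx + vy − k·ωz)/r = 0.2300/0.04 = 5.7500
ω₄ (RR) = (vx − vy + k·ωz)/r = -1.1300/0.04 = -28.2500

(-19.2500, -3.2500, 5.7500, -28.2500)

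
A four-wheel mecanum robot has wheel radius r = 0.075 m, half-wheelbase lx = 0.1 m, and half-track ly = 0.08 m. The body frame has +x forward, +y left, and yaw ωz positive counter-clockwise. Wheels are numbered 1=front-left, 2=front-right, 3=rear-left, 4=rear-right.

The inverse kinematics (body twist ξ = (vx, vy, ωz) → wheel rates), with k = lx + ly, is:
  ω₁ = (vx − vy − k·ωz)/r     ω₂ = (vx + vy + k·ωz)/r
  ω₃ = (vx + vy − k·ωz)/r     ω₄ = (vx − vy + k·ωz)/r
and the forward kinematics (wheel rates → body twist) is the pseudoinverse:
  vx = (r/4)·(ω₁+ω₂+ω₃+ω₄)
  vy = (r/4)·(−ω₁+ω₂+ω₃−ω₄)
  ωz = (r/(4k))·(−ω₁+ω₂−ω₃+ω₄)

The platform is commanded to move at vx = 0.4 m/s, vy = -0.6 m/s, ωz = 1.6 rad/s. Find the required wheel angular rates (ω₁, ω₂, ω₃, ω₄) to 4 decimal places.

k = lx + ly = 0.1 + 0.08 = 0.1800;  k·ωz = 0.1800·1.6 = 0.2880
ω₁ (FL) = (vx − vy − k·ωz)/r = 0.7120/0.075 = 9.4933
ω₂ (FR) = (vx + vy + k·ωz)/r = 0.0880/0.075 = 1.1733
ω₃ (RL) = (vx + vy − k·ωz)/r = -0.4880/0.075 = -6.5067
ω₄ (RR) = (vx − vy + k·ωz)/r = 1.2880/0.075 = 17.1733

(9.4933, 1.1733, -6.5067, 17.1733)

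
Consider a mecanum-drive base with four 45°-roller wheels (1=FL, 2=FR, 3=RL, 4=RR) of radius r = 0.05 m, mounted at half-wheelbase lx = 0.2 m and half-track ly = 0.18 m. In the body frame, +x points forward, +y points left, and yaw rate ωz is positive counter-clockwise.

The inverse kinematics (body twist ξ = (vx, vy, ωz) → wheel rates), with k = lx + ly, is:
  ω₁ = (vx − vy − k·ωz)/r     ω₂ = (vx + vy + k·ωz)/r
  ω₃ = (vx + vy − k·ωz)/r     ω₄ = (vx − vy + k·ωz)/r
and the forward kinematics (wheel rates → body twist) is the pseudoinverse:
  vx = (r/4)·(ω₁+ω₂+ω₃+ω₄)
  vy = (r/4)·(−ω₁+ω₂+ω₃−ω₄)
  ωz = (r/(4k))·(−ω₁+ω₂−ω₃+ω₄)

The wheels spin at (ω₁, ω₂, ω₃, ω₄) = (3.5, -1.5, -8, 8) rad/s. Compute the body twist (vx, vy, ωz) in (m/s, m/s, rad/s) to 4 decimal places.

k = lx + ly = 0.2 + 0.18 = 0.3800
ω₁+ω₂+ω₃+ω₄ = 2.0000  →  vx = (0.05/4)·2.0000 = 0.0250
−ω₁+ω₂+ω₃−ω₄ = -21.0000  →  vy = (0.05/4)·-21.0000 = -0.2625
−ω₁+ω₂−ω₃+ω₄ = 11.0000  →  ωz = (0.05/1.5200)·11.0000 = 0.3618

(0.0250, -0.2625, 0.3618)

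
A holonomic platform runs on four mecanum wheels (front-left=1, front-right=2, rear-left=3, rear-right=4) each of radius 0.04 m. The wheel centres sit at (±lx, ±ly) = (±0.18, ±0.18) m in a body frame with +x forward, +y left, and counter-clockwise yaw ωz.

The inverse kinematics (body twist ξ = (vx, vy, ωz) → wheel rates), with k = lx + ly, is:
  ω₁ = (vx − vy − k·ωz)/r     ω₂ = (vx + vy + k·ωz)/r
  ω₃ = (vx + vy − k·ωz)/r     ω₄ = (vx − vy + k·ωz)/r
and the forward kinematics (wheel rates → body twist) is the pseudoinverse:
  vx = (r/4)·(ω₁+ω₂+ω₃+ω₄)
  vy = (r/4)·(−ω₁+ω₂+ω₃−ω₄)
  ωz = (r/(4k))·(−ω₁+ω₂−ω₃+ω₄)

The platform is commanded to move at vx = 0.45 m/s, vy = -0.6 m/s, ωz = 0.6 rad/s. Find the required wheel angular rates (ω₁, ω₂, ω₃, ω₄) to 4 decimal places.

k = lx + ly = 0.18 + 0.18 = 0.3600;  k·ωz = 0.3600·0.6 = 0.2160
ω₁ (FL) = (vx − vy − k·ωz)/r = 0.8340/0.04 = 20.8500
ω₂ (FR) = (vx + vy + k·ωz)/r = 0.0660/0.04 = 1.6500
ω₃ (RL) = (vx + vy − k·ωz)/r = -0.3660/0.04 = -9.1500
ω₄ (RR) = (vx − vy + k·ωz)/r = 1.2660/0.04 = 31.6500

(20.8500, 1.6500, -9.1500, 31.6500)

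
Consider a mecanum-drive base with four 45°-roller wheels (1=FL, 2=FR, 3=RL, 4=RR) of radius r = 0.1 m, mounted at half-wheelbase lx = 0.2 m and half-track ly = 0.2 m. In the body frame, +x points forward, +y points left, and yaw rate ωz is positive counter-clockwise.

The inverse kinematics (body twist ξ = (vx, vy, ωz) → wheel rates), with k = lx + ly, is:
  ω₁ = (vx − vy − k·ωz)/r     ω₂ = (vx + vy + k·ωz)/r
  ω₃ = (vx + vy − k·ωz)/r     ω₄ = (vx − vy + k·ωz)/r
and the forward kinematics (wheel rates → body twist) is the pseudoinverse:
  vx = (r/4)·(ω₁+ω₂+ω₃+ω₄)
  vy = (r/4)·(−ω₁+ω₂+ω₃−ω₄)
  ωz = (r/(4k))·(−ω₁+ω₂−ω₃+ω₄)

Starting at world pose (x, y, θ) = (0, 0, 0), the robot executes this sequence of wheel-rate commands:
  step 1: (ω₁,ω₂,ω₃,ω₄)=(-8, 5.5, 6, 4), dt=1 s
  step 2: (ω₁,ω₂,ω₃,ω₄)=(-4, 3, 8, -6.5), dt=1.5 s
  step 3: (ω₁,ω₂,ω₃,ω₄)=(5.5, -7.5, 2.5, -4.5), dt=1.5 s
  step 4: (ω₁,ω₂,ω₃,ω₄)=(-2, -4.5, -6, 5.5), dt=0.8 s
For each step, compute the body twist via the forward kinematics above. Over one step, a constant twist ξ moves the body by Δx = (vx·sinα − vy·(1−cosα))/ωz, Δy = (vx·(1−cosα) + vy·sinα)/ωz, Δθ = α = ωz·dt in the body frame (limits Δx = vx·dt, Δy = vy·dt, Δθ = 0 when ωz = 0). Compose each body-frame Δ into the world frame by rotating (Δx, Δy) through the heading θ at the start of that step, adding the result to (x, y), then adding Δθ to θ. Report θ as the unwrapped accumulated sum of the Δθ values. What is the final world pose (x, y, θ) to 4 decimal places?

(-0.7283, 1.3052, -1.4094)

step 1: ξ=(vx,vy,ωz)=(0.1875, 0.3875, 0.7188), dt=1.0 → body Δ=(0.0384, 0.4195, 0.7188) → world pose (0.0384, 0.4195, 0.7188)
step 2: ξ=(vx,vy,ωz)=(0.0125, 0.5375, -0.4688), dt=1.5 → body Δ=(0.2892, 0.7351, -0.7031) → world pose (-0.2280, 1.1632, 0.0156)
step 3: ξ=(vx,vy,ωz)=(-0.1000, -0.1500, -1.2500), dt=1.5 → body Δ=(-0.2323, -0.0105, -1.8750) → world pose (-0.4600, 1.1491, -1.8594)
step 4: ξ=(vx,vy,ωz)=(-0.1750, -0.3500, 0.5625), dt=0.8 → body Δ=(-0.0734, -0.3016, 0.4500) → world pose (-0.7283, 1.3052, -1.4094)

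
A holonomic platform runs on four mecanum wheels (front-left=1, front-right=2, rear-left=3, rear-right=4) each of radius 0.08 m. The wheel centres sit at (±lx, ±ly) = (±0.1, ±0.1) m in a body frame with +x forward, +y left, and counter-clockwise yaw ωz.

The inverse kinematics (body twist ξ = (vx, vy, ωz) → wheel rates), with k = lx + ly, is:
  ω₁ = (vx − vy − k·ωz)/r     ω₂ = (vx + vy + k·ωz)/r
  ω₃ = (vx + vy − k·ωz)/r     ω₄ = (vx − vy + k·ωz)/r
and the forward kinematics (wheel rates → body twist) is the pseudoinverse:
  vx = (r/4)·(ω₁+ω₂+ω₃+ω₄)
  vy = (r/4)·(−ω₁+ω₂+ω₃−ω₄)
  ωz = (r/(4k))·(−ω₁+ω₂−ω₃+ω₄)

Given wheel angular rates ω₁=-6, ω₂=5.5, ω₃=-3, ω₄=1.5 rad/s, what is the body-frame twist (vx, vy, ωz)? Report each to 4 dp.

k = lx + ly = 0.1 + 0.1 = 0.2000
ω₁+ω₂+ω₃+ω₄ = -2.0000  →  vx = (0.08/4)·-2.0000 = -0.0400
−ω₁+ω₂+ω₃−ω₄ = 7.0000  →  vy = (0.08/4)·7.0000 = 0.1400
−ω₁+ω₂−ω₃+ω₄ = 16.0000  →  ωz = (0.08/0.8000)·16.0000 = 1.6000

(-0.0400, 0.1400, 1.6000)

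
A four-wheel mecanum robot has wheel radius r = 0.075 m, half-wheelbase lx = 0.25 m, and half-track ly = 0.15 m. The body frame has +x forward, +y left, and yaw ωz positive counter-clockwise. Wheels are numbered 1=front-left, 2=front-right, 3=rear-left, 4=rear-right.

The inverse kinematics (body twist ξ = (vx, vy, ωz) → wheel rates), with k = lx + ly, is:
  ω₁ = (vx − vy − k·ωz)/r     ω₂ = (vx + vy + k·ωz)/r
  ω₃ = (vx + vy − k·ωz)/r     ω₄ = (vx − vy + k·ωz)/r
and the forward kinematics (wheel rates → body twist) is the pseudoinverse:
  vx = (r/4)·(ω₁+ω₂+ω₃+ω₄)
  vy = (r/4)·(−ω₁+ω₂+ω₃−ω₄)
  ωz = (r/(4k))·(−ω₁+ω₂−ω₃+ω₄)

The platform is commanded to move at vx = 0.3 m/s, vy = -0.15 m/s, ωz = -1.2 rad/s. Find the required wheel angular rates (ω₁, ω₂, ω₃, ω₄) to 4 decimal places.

(12.4000, -4.4000, 8.4000, -0.4000)

k = lx + ly = 0.25 + 0.15 = 0.4000;  k·ωz = 0.4000·-1.2 = -0.4800
ω₁ (FL) = (vx − vy − k·ωz)/r = 0.9300/0.075 = 12.4000
ω₂ (FR) = (vx + vy + k·ωz)/r = -0.3300/0.075 = -4.4000
ω₃ (RL) = (vx + vy − k·ωz)/r = 0.6300/0.075 = 8.4000
ω₄ (RR) = (vx − vy + k·ωz)/r = -0.0300/0.075 = -0.4000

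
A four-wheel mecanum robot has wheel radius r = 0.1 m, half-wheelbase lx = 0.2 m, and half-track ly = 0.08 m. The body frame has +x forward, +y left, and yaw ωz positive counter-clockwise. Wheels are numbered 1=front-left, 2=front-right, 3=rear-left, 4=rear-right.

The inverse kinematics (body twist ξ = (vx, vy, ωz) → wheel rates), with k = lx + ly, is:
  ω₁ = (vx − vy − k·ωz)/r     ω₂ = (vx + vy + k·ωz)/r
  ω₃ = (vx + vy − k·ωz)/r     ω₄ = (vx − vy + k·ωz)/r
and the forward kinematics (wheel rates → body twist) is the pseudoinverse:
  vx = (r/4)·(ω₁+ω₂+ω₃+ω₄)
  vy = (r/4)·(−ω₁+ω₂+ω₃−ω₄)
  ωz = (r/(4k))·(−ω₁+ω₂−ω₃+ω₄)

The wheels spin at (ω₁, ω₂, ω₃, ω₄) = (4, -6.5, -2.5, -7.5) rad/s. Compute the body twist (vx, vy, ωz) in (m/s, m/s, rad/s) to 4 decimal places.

k = lx + ly = 0.2 + 0.08 = 0.2800
ω₁+ω₂+ω₃+ω₄ = -12.5000  →  vx = (0.1/4)·-12.5000 = -0.3125
−ω₁+ω₂+ω₃−ω₄ = -5.5000  →  vy = (0.1/4)·-5.5000 = -0.1375
−ω₁+ω₂−ω₃+ω₄ = -15.5000  →  ωz = (0.1/1.1200)·-15.5000 = -1.3839

(-0.3125, -0.1375, -1.3839)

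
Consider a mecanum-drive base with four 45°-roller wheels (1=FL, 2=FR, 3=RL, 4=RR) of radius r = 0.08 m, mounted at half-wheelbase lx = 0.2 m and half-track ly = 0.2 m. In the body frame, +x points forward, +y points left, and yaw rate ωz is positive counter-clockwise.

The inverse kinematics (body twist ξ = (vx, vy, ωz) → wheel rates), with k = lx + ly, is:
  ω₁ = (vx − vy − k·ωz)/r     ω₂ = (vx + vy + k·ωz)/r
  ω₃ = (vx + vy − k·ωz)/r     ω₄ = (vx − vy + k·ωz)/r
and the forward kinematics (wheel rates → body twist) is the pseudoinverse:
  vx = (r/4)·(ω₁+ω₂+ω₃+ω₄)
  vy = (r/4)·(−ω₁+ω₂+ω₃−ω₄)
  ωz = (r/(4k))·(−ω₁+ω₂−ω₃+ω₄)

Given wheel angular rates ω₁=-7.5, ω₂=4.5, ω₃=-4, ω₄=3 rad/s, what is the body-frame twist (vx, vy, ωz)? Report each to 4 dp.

(-0.0800, 0.1000, 0.9500)

k = lx + ly = 0.2 + 0.2 = 0.4000
ω₁+ω₂+ω₃+ω₄ = -4.0000  →  vx = (0.08/4)·-4.0000 = -0.0800
−ω₁+ω₂+ω₃−ω₄ = 5.0000  →  vy = (0.08/4)·5.0000 = 0.1000
−ω₁+ω₂−ω₃+ω₄ = 19.0000  →  ωz = (0.08/1.6000)·19.0000 = 0.9500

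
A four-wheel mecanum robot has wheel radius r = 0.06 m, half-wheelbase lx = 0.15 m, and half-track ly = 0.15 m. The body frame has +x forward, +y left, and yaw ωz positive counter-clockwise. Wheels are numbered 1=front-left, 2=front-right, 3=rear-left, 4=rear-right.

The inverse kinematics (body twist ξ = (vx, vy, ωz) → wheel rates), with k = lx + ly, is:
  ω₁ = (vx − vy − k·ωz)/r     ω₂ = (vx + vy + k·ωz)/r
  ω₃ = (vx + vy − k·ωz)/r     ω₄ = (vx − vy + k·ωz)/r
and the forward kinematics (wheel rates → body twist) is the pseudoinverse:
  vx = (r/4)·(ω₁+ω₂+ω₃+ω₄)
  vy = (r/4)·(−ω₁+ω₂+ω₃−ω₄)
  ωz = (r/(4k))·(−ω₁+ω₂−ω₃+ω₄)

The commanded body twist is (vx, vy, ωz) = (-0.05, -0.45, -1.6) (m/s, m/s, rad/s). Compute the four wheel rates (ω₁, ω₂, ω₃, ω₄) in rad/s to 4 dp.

k = lx + ly = 0.15 + 0.15 = 0.3000;  k·ωz = 0.3000·-1.6 = -0.4800
ω₁ (FL) = (vx − vy − k·ωz)/r = 0.8800/0.06 = 14.6667
ω₂ (FR) = (vx + vy + k·ωz)/r = -0.9800/0.06 = -16.3333
ω₃ (RL) = (vx + vy − k·ωz)/r = -0.0200/0.06 = -0.3333
ω₄ (RR) = (vx − vy + k·ωz)/r = -0.0800/0.06 = -1.3333

(14.6667, -16.3333, -0.3333, -1.3333)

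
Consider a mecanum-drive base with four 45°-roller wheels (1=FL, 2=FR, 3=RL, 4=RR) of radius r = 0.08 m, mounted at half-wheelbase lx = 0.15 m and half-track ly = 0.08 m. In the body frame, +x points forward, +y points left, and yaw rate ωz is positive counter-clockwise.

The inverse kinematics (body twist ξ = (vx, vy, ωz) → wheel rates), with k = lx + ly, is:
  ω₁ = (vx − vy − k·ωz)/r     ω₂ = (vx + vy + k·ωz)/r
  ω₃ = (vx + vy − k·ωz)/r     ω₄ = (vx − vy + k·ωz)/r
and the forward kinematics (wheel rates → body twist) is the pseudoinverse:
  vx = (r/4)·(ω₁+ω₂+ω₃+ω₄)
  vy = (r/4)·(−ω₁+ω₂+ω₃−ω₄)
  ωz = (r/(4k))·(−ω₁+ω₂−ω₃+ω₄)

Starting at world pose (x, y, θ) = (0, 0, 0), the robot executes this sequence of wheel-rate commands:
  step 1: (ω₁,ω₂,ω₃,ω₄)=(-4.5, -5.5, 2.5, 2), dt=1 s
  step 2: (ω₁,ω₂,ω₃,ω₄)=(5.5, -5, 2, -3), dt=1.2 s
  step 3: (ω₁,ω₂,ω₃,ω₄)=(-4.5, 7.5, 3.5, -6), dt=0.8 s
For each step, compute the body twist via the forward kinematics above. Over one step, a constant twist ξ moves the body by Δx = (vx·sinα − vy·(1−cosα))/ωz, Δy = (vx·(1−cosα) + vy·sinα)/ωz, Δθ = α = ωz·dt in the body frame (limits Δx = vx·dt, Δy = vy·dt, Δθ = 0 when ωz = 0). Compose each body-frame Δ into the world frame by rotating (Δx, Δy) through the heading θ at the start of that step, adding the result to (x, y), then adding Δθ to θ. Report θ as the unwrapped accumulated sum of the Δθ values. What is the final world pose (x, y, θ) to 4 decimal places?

(0.1295, -0.1027, -1.5739)

step 1: ξ=(vx,vy,ωz)=(-0.1100, -0.0100, -0.1304), dt=1.0 → body Δ=(-0.1103, -0.0028, -0.1304) → world pose (-0.1103, -0.0028, -0.1304)
step 2: ξ=(vx,vy,ωz)=(-0.0100, -0.1100, -1.3478), dt=1.2 → body Δ=(-0.0928, -0.0738, -1.6174) → world pose (-0.2120, -0.0639, -1.7478)
step 3: ξ=(vx,vy,ωz)=(0.0100, 0.4300, 0.2174), dt=0.8 → body Δ=(-0.0219, 0.3430, 0.1739) → world pose (0.1295, -0.1027, -1.5739)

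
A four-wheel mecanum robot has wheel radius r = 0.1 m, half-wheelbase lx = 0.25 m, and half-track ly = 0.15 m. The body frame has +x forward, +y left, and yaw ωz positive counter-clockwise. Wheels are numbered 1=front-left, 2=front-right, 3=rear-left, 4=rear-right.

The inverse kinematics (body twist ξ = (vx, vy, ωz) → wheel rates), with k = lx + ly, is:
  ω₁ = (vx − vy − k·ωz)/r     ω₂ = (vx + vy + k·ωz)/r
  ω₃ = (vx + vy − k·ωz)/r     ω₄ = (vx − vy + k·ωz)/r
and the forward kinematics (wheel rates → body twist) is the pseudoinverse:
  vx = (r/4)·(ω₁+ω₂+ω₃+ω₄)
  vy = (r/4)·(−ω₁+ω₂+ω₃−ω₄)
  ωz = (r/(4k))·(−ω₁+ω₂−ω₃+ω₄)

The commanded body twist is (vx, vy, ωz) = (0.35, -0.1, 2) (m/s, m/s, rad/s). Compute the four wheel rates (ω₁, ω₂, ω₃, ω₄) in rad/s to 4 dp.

(-3.5000, 10.5000, -5.5000, 12.5000)

k = lx + ly = 0.25 + 0.15 = 0.4000;  k·ωz = 0.4000·2 = 0.8000
ω₁ (FL) = (vx − vy − k·ωz)/r = -0.3500/0.1 = -3.5000
ω₂ (FR) = (vx + vy + k·ωz)/r = 1.0500/0.1 = 10.5000
ω₃ (RL) = (vx + vy − k·ωz)/r = -0.5500/0.1 = -5.5000
ω₄ (RR) = (vx − vy + k·ωz)/r = 1.2500/0.1 = 12.5000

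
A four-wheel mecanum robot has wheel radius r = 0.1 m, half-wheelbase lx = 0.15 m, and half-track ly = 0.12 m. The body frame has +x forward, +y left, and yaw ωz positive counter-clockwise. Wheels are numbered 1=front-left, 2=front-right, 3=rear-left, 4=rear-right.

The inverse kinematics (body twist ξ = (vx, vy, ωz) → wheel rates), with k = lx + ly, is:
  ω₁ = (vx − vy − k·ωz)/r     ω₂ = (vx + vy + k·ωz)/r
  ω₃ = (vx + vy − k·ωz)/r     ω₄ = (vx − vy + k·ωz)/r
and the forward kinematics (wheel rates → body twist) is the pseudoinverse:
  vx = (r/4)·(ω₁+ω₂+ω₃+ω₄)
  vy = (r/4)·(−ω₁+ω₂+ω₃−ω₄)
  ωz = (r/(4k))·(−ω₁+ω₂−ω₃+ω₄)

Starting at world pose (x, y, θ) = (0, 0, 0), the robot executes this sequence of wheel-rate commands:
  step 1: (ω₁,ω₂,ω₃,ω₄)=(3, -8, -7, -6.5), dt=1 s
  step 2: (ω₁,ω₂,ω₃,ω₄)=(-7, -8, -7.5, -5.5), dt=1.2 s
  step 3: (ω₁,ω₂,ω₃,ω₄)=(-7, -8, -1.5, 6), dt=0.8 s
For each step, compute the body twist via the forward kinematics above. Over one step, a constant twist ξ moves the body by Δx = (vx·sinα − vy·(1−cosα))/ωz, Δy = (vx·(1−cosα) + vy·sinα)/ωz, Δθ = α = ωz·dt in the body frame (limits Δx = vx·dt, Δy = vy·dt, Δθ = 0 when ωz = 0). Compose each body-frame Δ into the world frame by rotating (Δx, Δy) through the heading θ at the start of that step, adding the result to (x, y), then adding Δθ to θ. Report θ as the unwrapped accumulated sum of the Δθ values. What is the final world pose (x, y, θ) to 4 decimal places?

step 1: ξ=(vx,vy,ωz)=(-0.4625, -0.2875, -0.9722), dt=1.0 → body Δ=(-0.5221, -0.0366, -0.9722) → world pose (-0.5221, -0.0366, -0.9722)
step 2: ξ=(vx,vy,ωz)=(-0.7000, -0.0750, 0.0926), dt=1.2 → body Δ=(-0.8333, -0.1364, 0.1111) → world pose (-1.1043, 0.5749, -0.8611)
step 3: ξ=(vx,vy,ωz)=(-0.2625, -0.2125, 0.6019), dt=0.8 → body Δ=(-0.1618, -0.2131, 0.4815) → world pose (-1.3714, 0.5588, -0.3796)

(-1.3714, 0.5588, -0.3796)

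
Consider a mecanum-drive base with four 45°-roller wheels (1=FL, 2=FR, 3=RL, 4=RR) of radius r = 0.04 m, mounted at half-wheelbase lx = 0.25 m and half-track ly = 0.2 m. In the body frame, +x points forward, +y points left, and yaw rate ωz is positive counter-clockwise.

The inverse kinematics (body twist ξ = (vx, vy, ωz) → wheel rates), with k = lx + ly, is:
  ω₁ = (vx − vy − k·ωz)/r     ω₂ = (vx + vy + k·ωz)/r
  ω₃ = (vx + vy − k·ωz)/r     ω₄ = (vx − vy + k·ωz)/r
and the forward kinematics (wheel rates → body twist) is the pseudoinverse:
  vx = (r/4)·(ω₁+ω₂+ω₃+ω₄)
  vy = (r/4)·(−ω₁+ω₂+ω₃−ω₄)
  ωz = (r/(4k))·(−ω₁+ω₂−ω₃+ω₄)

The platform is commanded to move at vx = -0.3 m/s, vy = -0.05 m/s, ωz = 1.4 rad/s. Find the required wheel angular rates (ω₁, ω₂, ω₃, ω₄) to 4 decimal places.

(-22.0000, 7.0000, -24.5000, 9.5000)

k = lx + ly = 0.25 + 0.2 = 0.4500;  k·ωz = 0.4500·1.4 = 0.6300
ω₁ (FL) = (vx − vy − k·ωz)/r = -0.8800/0.04 = -22.0000
ω₂ (FR) = (vx + vy + k·ωz)/r = 0.2800/0.04 = 7.0000
ω₃ (RL) = (vx + vy − k·ωz)/r = -0.9800/0.04 = -24.5000
ω₄ (RR) = (vx − vy + k·ωz)/r = 0.3800/0.04 = 9.5000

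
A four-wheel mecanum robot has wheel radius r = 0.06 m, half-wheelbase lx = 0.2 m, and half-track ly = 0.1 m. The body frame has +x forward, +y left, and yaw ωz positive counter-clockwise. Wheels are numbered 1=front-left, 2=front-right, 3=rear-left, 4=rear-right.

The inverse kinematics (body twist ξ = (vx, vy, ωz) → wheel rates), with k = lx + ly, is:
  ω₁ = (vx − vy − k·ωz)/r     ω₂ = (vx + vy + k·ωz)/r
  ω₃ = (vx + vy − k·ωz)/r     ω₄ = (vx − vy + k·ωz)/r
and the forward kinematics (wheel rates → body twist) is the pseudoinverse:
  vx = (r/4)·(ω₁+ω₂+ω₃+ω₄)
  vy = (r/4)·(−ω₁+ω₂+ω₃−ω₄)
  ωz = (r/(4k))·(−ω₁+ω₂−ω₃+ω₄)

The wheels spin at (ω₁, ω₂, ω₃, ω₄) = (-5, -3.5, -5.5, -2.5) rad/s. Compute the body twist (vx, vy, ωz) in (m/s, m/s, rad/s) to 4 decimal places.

k = lx + ly = 0.2 + 0.1 = 0.3000
ω₁+ω₂+ω₃+ω₄ = -16.5000  →  vx = (0.06/4)·-16.5000 = -0.2475
−ω₁+ω₂+ω₃−ω₄ = -1.5000  →  vy = (0.06/4)·-1.5000 = -0.0225
−ω₁+ω₂−ω₃+ω₄ = 4.5000  →  ωz = (0.06/1.2000)·4.5000 = 0.2250

(-0.2475, -0.0225, 0.2250)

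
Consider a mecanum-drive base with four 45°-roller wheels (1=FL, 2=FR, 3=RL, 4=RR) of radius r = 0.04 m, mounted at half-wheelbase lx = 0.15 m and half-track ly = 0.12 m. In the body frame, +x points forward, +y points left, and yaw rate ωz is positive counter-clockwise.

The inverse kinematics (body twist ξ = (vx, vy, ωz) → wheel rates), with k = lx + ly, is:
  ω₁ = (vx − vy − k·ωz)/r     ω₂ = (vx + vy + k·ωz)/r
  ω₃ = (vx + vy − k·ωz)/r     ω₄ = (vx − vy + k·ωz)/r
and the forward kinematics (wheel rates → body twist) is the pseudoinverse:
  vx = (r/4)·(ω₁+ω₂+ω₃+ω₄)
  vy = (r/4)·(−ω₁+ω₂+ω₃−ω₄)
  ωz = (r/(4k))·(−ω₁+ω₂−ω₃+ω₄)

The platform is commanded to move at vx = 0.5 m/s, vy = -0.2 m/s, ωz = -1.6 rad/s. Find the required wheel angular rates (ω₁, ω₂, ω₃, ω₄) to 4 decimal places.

(28.3000, -3.3000, 18.3000, 6.7000)

k = lx + ly = 0.15 + 0.12 = 0.2700;  k·ωz = 0.2700·-1.6 = -0.4320
ω₁ (FL) = (vx − vy − k·ωz)/r = 1.1320/0.04 = 28.3000
ω₂ (FR) = (vx + vy + k·ωz)/r = -0.1320/0.04 = -3.3000
ω₃ (RL) = (vx + vy − k·ωz)/r = 0.7320/0.04 = 18.3000
ω₄ (RR) = (vx − vy + k·ωz)/r = 0.2680/0.04 = 6.7000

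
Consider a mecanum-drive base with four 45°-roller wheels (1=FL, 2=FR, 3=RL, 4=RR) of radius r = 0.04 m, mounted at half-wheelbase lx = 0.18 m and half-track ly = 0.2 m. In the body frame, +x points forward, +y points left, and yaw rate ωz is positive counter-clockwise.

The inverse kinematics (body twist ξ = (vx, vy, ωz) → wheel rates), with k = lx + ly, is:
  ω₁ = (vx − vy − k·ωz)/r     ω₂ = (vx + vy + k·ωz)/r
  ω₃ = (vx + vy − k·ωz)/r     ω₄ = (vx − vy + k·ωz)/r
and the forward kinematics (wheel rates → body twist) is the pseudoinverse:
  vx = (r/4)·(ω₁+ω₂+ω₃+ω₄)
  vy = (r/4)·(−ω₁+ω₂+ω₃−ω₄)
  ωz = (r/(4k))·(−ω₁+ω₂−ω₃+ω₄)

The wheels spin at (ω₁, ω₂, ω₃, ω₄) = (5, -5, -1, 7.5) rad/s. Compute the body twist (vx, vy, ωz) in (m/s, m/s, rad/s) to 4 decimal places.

k = lx + ly = 0.18 + 0.2 = 0.3800
ω₁+ω₂+ω₃+ω₄ = 6.5000  →  vx = (0.04/4)·6.5000 = 0.0650
−ω₁+ω₂+ω₃−ω₄ = -18.5000  →  vy = (0.04/4)·-18.5000 = -0.1850
−ω₁+ω₂−ω₃+ω₄ = -1.5000  →  ωz = (0.04/1.5200)·-1.5000 = -0.0395

(0.0650, -0.1850, -0.0395)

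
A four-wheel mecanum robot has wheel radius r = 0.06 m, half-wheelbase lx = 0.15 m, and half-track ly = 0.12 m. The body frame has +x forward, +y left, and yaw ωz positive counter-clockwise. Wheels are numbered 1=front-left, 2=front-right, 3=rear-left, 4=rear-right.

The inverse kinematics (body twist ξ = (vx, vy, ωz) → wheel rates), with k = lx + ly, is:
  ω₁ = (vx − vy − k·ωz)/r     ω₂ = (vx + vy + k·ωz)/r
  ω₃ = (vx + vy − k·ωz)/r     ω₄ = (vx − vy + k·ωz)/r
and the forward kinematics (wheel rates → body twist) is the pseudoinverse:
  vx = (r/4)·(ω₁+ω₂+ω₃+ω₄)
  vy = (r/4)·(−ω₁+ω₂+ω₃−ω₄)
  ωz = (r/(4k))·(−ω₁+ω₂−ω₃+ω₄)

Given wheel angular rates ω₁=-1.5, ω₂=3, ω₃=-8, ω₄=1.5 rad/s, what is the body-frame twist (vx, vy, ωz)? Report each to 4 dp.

k = lx + ly = 0.15 + 0.12 = 0.2700
ω₁+ω₂+ω₃+ω₄ = -5.0000  →  vx = (0.06/4)·-5.0000 = -0.0750
−ω₁+ω₂+ω₃−ω₄ = -5.0000  →  vy = (0.06/4)·-5.0000 = -0.0750
−ω₁+ω₂−ω₃+ω₄ = 14.0000  →  ωz = (0.06/1.0800)·14.0000 = 0.7778

(-0.0750, -0.0750, 0.7778)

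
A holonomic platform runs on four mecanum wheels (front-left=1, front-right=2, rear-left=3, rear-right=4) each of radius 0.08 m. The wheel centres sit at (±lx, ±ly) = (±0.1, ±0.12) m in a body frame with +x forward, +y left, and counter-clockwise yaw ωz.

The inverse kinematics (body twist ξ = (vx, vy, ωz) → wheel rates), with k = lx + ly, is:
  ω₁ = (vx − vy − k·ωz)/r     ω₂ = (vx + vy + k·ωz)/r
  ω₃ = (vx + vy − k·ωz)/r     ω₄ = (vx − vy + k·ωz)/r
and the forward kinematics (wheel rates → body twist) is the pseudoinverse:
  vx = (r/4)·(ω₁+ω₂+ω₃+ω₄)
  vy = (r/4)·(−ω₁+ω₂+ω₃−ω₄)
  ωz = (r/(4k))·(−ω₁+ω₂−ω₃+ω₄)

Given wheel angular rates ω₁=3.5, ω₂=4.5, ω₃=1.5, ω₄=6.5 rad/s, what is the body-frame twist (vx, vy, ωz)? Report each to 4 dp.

k = lx + ly = 0.1 + 0.12 = 0.2200
ω₁+ω₂+ω₃+ω₄ = 16.0000  →  vx = (0.08/4)·16.0000 = 0.3200
−ω₁+ω₂+ω₃−ω₄ = -4.0000  →  vy = (0.08/4)·-4.0000 = -0.0800
−ω₁+ω₂−ω₃+ω₄ = 6.0000  →  ωz = (0.08/0.8800)·6.0000 = 0.5455

(0.3200, -0.0800, 0.5455)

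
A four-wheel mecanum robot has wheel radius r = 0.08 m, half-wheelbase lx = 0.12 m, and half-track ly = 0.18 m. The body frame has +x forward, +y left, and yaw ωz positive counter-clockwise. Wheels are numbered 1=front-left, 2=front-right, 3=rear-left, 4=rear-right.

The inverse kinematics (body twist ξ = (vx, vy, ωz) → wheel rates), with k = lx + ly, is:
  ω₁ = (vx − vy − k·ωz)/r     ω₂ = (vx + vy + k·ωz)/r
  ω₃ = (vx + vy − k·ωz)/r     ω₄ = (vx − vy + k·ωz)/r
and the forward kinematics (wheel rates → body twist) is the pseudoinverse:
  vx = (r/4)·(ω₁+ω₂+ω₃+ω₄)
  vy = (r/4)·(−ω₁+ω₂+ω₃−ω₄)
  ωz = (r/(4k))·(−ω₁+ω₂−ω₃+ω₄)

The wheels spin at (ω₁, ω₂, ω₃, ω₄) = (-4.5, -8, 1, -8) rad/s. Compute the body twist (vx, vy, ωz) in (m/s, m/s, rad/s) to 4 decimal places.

k = lx + ly = 0.12 + 0.18 = 0.3000
ω₁+ω₂+ω₃+ω₄ = -19.5000  →  vx = (0.08/4)·-19.5000 = -0.3900
−ω₁+ω₂+ω₃−ω₄ = 5.5000  →  vy = (0.08/4)·5.5000 = 0.1100
−ω₁+ω₂−ω₃+ω₄ = -12.5000  →  ωz = (0.08/1.2000)·-12.5000 = -0.8333

(-0.3900, 0.1100, -0.8333)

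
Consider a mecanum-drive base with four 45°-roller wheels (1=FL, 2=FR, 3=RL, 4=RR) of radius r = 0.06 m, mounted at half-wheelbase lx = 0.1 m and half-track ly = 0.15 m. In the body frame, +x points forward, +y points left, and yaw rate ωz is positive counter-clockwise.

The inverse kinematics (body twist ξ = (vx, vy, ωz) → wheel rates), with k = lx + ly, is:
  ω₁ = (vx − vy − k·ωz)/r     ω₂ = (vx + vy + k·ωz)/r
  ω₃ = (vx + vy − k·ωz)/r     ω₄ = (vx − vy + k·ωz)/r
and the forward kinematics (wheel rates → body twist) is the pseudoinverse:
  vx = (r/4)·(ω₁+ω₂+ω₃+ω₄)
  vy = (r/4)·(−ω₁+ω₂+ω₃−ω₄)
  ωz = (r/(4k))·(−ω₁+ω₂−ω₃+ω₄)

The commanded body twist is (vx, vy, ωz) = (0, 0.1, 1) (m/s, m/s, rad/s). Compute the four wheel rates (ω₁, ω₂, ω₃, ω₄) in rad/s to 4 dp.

(-5.8333, 5.8333, -2.5000, 2.5000)

k = lx + ly = 0.1 + 0.15 = 0.2500;  k·ωz = 0.2500·1 = 0.2500
ω₁ (FL) = (vx − vy − k·ωz)/r = -0.3500/0.06 = -5.8333
ω₂ (FR) = (vx + vy + k·ωz)/r = 0.3500/0.06 = 5.8333
ω₃ (RL) = (vx + vy − k·ωz)/r = -0.1500/0.06 = -2.5000
ω₄ (RR) = (vx − vy + k·ωz)/r = 0.1500/0.06 = 2.5000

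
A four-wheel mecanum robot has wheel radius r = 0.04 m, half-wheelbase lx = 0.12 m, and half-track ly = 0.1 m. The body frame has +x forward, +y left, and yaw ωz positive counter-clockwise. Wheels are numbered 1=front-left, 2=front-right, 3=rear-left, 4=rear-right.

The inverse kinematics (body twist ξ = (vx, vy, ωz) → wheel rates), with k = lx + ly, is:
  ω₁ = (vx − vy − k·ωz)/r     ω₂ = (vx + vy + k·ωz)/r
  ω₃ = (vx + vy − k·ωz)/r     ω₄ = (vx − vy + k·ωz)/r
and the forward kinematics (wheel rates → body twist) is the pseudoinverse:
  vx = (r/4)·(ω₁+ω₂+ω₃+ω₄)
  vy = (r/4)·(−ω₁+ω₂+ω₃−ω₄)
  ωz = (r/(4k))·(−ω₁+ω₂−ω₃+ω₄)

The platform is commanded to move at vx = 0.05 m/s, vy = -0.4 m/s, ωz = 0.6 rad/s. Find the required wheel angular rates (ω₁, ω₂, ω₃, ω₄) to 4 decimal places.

(7.9500, -5.4500, -12.0500, 14.5500)

k = lx + ly = 0.12 + 0.1 = 0.2200;  k·ωz = 0.2200·0.6 = 0.1320
ω₁ (FL) = (vx − vy − k·ωz)/r = 0.3180/0.04 = 7.9500
ω₂ (FR) = (vx + vy + k·ωz)/r = -0.2180/0.04 = -5.4500
ω₃ (RL) = (vx + vy − k·ωz)/r = -0.4820/0.04 = -12.0500
ω₄ (RR) = (vx − vy + k·ωz)/r = 0.5820/0.04 = 14.5500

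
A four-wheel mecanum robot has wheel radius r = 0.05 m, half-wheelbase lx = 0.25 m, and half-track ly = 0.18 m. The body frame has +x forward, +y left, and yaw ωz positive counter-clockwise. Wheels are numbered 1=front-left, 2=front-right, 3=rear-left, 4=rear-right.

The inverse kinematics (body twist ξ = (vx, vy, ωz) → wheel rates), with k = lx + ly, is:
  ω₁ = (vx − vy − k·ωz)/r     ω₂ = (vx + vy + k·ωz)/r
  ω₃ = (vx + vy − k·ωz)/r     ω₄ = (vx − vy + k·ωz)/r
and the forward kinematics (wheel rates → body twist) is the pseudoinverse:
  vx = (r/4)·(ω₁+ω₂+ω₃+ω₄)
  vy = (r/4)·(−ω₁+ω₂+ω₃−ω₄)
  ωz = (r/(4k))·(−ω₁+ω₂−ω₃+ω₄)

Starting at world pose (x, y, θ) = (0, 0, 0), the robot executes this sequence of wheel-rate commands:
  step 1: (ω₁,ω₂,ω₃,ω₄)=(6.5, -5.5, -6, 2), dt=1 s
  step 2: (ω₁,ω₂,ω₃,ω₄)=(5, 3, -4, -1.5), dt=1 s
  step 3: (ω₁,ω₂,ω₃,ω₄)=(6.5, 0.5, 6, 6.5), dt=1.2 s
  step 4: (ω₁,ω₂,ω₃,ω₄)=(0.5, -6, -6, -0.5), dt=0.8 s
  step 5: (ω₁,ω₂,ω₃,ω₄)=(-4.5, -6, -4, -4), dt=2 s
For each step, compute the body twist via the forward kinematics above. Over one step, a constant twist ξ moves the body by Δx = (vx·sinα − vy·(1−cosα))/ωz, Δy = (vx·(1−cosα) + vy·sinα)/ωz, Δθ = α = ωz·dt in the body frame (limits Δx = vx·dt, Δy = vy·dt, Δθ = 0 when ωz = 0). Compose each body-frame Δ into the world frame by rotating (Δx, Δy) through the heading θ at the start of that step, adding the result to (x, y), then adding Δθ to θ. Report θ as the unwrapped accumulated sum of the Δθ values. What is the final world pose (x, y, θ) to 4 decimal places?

(-0.3561, -0.4098, -0.4041)

step 1: ξ=(vx,vy,ωz)=(-0.0375, -0.2500, -0.1163), dt=1.0 → body Δ=(-0.0519, -0.2473, -0.1163) → world pose (-0.0519, -0.2473, -0.1163)
step 2: ξ=(vx,vy,ωz)=(0.0312, -0.0562, 0.0145), dt=1.0 → body Δ=(0.0317, -0.0560, 0.0145) → world pose (-0.0270, -0.3066, -0.1017)
step 3: ξ=(vx,vy,ωz)=(0.2438, -0.0812, -0.1599), dt=1.2 → body Δ=(0.2814, -0.1249, -0.1919) → world pose (0.2403, -0.4594, -0.2936)
step 4: ξ=(vx,vy,ωz)=(-0.1500, -0.1500, -0.0291), dt=0.8 → body Δ=(-0.1214, -0.1186, -0.0233) → world pose (0.0897, -0.5378, -0.3169)
step 5: ξ=(vx,vy,ωz)=(-0.2313, -0.0188, -0.0436), dt=2.0 → body Δ=(-0.4635, -0.0173, -0.0872) → world pose (-0.3561, -0.4098, -0.4041)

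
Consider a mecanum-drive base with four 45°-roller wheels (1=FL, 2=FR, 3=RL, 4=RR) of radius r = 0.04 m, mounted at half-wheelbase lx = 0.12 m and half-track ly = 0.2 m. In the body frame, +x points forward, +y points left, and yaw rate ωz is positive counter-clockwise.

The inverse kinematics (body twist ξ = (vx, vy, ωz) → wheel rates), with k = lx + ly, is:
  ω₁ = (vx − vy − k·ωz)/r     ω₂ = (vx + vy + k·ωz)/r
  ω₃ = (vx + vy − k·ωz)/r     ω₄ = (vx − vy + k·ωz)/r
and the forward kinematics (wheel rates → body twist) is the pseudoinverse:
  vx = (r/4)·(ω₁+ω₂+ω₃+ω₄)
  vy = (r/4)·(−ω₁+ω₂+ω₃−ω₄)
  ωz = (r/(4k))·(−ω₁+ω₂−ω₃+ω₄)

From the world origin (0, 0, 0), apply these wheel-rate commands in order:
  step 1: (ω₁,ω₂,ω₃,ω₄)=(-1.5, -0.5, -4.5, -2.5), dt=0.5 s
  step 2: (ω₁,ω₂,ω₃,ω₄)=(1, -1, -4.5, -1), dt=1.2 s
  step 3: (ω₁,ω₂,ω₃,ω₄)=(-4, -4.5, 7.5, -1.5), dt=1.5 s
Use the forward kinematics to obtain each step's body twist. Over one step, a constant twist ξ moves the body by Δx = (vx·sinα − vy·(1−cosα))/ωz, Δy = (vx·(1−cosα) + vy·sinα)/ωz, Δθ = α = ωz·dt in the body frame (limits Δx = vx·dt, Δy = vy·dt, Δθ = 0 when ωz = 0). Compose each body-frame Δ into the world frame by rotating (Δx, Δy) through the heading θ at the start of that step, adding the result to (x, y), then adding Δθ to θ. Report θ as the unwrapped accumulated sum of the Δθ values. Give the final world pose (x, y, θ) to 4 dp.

(-0.1276, 0.0532, -0.3422)

step 1: ξ=(vx,vy,ωz)=(-0.0900, -0.0100, 0.0938), dt=0.5 → body Δ=(-0.0449, -0.0061, 0.0469) → world pose (-0.0449, -0.0061, 0.0469)
step 2: ξ=(vx,vy,ωz)=(-0.0550, -0.0550, 0.0469), dt=1.2 → body Δ=(-0.0641, -0.0678, 0.0562) → world pose (-0.1057, -0.0768, 0.1031)
step 3: ξ=(vx,vy,ωz)=(-0.0250, 0.0850, -0.2969), dt=1.5 → body Δ=(-0.0084, 0.1315, -0.4453) → world pose (-0.1276, 0.0532, -0.3422)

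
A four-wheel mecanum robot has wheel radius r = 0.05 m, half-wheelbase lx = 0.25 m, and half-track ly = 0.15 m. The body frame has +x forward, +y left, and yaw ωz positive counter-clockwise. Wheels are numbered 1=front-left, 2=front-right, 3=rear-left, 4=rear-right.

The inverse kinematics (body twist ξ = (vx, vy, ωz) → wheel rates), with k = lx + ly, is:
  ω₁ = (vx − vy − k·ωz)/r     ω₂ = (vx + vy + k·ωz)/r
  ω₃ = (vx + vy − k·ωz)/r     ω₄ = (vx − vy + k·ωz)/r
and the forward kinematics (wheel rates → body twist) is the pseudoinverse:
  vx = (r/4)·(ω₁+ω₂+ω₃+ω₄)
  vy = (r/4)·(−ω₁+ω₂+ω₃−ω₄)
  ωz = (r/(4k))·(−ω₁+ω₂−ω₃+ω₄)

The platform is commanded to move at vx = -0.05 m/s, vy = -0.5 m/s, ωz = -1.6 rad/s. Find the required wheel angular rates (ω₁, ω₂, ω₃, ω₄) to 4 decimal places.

k = lx + ly = 0.25 + 0.15 = 0.4000;  k·ωz = 0.4000·-1.6 = -0.6400
ω₁ (FL) = (vx − vy − k·ωz)/r = 1.0900/0.05 = 21.8000
ω₂ (FR) = (vx + vy + k·ωz)/r = -1.1900/0.05 = -23.8000
ω₃ (RL) = (vx + vy − k·ωz)/r = 0.0900/0.05 = 1.8000
ω₄ (RR) = (vx − vy + k·ωz)/r = -0.1900/0.05 = -3.8000

(21.8000, -23.8000, 1.8000, -3.8000)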